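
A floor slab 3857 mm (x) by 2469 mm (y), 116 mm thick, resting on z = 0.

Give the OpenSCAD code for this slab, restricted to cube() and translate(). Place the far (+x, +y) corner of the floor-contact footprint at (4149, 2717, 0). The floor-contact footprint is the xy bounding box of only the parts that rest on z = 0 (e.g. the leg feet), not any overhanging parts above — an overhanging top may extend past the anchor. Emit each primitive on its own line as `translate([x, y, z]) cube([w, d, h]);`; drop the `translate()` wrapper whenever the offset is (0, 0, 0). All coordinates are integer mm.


translate([292, 248, 0]) cube([3857, 2469, 116]);


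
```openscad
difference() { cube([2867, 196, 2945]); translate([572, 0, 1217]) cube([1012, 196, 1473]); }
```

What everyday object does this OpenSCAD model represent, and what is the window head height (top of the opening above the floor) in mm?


A wall with a window opening. The window head height is 2690 mm.

A wall with a rectangular opening subtracted — a window. Sill at z = 1217, opening 1473 mm tall, so the head is at 1217 + 1473 = 2690 mm.


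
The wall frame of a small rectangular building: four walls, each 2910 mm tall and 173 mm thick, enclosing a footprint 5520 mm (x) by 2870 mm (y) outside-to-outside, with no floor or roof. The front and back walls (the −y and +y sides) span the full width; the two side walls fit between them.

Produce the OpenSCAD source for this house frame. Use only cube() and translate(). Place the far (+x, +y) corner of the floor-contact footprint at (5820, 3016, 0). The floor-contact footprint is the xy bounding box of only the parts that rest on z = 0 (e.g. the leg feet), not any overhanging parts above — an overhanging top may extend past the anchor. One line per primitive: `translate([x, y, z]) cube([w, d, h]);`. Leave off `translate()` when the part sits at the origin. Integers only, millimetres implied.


translate([300, 146, 0]) cube([5520, 173, 2910]);
translate([300, 2843, 0]) cube([5520, 173, 2910]);
translate([300, 319, 0]) cube([173, 2524, 2910]);
translate([5647, 319, 0]) cube([173, 2524, 2910]);


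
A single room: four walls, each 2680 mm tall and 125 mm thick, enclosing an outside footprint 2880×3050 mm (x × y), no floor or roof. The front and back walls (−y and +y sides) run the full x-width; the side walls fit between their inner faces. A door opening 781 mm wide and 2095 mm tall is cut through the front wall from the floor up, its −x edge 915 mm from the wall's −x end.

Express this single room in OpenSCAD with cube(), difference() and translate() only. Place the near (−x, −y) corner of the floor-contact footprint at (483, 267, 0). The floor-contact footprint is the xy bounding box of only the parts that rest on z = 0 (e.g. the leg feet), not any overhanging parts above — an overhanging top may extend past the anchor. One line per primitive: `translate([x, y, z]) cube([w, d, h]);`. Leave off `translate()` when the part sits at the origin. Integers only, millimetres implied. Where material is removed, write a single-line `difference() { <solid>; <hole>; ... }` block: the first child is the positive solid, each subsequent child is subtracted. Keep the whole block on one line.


difference() { translate([483, 267, 0]) cube([2880, 125, 2680]); translate([1398, 267, 0]) cube([781, 125, 2095]); }
translate([483, 3192, 0]) cube([2880, 125, 2680]);
translate([483, 392, 0]) cube([125, 2800, 2680]);
translate([3238, 392, 0]) cube([125, 2800, 2680]);


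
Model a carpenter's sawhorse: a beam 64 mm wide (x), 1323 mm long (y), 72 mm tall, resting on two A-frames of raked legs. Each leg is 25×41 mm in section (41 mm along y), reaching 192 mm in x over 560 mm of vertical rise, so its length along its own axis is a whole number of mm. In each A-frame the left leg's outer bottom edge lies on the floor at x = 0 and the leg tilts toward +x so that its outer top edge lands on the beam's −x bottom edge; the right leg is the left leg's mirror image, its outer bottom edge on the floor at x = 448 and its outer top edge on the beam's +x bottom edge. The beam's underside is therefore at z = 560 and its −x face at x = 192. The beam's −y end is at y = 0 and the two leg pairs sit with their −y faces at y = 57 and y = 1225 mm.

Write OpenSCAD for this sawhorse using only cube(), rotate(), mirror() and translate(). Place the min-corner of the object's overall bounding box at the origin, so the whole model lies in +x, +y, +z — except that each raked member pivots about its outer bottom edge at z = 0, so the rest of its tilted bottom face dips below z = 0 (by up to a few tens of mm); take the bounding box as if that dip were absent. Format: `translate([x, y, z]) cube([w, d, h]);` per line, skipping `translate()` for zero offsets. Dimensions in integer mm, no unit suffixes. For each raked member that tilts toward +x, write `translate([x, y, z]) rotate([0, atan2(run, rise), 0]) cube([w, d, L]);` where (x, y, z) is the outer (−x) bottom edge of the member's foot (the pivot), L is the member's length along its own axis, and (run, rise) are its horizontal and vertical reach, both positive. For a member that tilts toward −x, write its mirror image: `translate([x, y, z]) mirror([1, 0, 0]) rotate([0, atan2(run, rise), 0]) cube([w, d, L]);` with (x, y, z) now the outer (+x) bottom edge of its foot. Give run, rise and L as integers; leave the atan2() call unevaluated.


translate([192, 0, 560]) cube([64, 1323, 72]);
translate([0, 57, 0]) rotate([0, atan2(192, 560), 0]) cube([25, 41, 592]);
translate([448, 57, 0]) mirror([1, 0, 0]) rotate([0, atan2(192, 560), 0]) cube([25, 41, 592]);
translate([0, 1225, 0]) rotate([0, atan2(192, 560), 0]) cube([25, 41, 592]);
translate([448, 1225, 0]) mirror([1, 0, 0]) rotate([0, atan2(192, 560), 0]) cube([25, 41, 592]);


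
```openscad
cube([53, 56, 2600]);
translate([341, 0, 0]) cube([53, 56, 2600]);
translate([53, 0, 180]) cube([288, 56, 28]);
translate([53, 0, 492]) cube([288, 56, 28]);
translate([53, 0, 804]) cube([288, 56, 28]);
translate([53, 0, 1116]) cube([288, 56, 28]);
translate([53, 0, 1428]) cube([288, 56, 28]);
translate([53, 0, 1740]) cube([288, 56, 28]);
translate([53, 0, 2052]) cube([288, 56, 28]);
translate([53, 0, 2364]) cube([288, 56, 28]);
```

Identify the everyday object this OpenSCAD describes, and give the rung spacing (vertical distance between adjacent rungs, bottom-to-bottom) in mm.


A ladder. The rung spacing is 312 mm.

Two tall 53×56 posts with 8 short bars between them — a ladder. Adjacent rungs sit at z = 180 and z = 492, so the spacing is 492 − 180 = 312 mm.


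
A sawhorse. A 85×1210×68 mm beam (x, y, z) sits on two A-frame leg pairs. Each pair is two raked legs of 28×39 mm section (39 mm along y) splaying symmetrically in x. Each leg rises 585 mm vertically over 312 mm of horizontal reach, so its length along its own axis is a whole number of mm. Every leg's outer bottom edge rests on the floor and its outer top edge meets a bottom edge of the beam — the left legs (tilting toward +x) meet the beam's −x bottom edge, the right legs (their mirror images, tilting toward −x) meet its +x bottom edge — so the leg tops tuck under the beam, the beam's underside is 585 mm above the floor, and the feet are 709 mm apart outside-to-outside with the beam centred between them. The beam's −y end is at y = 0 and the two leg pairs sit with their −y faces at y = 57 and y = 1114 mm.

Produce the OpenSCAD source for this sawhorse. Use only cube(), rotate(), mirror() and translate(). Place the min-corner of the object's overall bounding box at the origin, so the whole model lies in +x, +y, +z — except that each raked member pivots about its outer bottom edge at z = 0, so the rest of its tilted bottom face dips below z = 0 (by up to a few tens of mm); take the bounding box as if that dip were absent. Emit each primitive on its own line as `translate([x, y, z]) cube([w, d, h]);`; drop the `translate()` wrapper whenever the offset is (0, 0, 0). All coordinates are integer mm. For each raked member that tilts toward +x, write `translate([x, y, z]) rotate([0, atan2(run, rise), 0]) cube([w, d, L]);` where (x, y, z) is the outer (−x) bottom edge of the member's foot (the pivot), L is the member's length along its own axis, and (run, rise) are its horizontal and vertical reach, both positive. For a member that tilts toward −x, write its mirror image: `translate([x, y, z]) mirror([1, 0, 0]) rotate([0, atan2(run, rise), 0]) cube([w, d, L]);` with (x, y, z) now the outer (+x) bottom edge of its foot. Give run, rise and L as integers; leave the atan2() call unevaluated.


translate([312, 0, 585]) cube([85, 1210, 68]);
translate([0, 57, 0]) rotate([0, atan2(312, 585), 0]) cube([28, 39, 663]);
translate([709, 57, 0]) mirror([1, 0, 0]) rotate([0, atan2(312, 585), 0]) cube([28, 39, 663]);
translate([0, 1114, 0]) rotate([0, atan2(312, 585), 0]) cube([28, 39, 663]);
translate([709, 1114, 0]) mirror([1, 0, 0]) rotate([0, atan2(312, 585), 0]) cube([28, 39, 663]);


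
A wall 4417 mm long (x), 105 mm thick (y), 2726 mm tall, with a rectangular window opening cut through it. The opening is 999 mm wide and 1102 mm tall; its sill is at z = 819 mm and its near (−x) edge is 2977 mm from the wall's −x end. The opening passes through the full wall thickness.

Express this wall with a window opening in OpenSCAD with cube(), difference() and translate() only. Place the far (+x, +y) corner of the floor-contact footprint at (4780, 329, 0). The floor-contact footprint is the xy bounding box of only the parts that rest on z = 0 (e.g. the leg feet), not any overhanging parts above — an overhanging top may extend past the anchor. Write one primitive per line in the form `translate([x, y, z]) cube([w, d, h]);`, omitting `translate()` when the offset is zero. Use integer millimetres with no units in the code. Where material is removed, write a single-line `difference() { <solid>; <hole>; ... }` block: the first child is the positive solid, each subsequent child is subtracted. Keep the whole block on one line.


difference() { translate([363, 224, 0]) cube([4417, 105, 2726]); translate([3340, 224, 819]) cube([999, 105, 1102]); }


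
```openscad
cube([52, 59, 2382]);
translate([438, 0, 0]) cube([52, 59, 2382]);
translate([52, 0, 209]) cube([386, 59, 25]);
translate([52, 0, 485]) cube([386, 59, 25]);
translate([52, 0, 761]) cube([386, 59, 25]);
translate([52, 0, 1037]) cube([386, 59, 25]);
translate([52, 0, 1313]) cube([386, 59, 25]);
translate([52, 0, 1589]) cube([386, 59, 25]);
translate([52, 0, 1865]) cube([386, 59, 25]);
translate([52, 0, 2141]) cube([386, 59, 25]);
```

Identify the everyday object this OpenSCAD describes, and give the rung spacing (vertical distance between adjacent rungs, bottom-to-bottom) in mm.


A ladder. The rung spacing is 276 mm.

Two tall 52×59 posts with 8 short bars between them — a ladder. Adjacent rungs sit at z = 209 and z = 485, so the spacing is 485 − 209 = 276 mm.


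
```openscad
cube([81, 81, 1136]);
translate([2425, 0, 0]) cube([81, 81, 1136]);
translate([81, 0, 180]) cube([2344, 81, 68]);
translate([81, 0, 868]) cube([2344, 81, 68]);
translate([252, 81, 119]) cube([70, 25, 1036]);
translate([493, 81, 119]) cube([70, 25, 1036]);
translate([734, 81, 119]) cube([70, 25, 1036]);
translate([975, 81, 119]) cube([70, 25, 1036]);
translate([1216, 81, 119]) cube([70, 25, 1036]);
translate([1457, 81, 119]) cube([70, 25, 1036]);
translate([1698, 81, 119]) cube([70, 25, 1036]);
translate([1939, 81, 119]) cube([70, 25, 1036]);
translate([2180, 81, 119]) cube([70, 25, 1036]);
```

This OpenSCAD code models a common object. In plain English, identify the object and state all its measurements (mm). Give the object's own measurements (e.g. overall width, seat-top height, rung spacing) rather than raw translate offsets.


A fence section. Two 81×81 mm posts, 1136 mm tall, stand on the floor with a clear span of 2344 mm between their inner faces. Two horizontal rails of 81×68 mm section span the gap between the posts with their undersides at z = 180 mm and z = 868 mm, flush with the posts' −y face. 9 pickets, each 70 mm wide, 25 mm thick and 1036 mm tall, are fixed to the +y face of the rails with their bottoms at z = 119 mm, spaced across the span with a 171 mm gap after the −x post and between neighbouring pickets, with 175 mm left before the +x post.


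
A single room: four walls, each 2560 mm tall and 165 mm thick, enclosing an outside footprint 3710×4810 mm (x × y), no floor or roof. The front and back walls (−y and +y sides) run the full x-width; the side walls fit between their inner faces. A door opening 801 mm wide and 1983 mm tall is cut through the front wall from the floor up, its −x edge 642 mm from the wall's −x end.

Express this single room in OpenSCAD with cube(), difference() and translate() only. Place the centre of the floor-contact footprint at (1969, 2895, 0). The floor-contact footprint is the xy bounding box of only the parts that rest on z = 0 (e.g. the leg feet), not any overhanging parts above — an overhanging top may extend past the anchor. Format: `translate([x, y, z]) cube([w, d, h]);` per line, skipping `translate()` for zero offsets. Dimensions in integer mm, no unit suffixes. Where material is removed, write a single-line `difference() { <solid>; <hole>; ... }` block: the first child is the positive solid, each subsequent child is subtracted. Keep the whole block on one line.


difference() { translate([114, 490, 0]) cube([3710, 165, 2560]); translate([756, 490, 0]) cube([801, 165, 1983]); }
translate([114, 5135, 0]) cube([3710, 165, 2560]);
translate([114, 655, 0]) cube([165, 4480, 2560]);
translate([3659, 655, 0]) cube([165, 4480, 2560]);


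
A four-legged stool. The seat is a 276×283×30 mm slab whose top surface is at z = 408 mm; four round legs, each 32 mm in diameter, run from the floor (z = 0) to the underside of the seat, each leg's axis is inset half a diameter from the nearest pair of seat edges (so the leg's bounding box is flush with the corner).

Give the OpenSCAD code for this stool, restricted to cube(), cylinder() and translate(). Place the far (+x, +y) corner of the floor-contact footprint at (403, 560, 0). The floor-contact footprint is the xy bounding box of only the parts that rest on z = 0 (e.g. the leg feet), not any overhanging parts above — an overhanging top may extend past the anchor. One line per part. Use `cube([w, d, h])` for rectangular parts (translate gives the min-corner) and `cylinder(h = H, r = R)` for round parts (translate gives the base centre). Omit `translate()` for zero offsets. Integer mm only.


// leg_h = 408 - 30 = 378
translate([127, 277, 378]) cube([276, 283, 30]);
translate([143, 293, 0]) cylinder(h = 378, r = 16);
translate([387, 293, 0]) cylinder(h = 378, r = 16);
translate([143, 544, 0]) cylinder(h = 378, r = 16);
translate([387, 544, 0]) cylinder(h = 378, r = 16);


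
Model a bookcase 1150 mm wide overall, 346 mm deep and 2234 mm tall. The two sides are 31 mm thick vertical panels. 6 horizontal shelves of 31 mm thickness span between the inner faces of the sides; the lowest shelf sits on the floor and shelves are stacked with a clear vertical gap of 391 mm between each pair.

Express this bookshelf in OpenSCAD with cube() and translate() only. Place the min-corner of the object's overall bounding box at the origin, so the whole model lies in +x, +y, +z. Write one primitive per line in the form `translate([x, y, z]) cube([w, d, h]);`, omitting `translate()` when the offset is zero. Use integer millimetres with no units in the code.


cube([31, 346, 2234]);
translate([1119, 0, 0]) cube([31, 346, 2234]);
translate([31, 0, 0]) cube([1088, 346, 31]);
translate([31, 0, 422]) cube([1088, 346, 31]);
translate([31, 0, 844]) cube([1088, 346, 31]);
translate([31, 0, 1266]) cube([1088, 346, 31]);
translate([31, 0, 1688]) cube([1088, 346, 31]);
translate([31, 0, 2110]) cube([1088, 346, 31]);


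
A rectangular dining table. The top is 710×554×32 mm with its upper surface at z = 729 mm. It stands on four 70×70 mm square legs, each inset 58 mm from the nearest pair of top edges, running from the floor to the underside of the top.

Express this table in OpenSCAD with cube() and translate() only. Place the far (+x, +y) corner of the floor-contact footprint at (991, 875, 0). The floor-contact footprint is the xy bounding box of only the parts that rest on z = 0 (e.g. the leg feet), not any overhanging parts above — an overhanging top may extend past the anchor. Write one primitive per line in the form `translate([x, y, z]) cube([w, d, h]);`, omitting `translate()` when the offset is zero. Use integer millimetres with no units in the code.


translate([339, 379, 697]) cube([710, 554, 32]);
translate([397, 437, 0]) cube([70, 70, 697]);
translate([921, 437, 0]) cube([70, 70, 697]);
translate([397, 805, 0]) cube([70, 70, 697]);
translate([921, 805, 0]) cube([70, 70, 697]);


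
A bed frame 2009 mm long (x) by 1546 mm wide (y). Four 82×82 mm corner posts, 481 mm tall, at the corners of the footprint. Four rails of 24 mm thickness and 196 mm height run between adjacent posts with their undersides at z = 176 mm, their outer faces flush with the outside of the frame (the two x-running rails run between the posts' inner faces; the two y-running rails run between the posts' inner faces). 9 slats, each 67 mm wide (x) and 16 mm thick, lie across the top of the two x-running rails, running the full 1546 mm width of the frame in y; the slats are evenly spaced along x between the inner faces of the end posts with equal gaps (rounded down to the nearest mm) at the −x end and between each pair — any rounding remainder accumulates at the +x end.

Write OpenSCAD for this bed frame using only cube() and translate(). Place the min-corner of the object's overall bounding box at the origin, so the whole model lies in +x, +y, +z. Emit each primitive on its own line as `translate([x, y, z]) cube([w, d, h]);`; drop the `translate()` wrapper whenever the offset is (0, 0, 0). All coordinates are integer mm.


// slat z = rail_z + rail_h = 176 + 196 = 372
// slat gap = ⌊(1845 − 9·67) / 10⌋ = 124
cube([82, 82, 481]);
translate([0, 1464, 0]) cube([82, 82, 481]);
translate([1927, 0, 0]) cube([82, 82, 481]);
translate([1927, 1464, 0]) cube([82, 82, 481]);
translate([82, 0, 176]) cube([1845, 24, 196]);
translate([82, 1522, 176]) cube([1845, 24, 196]);
translate([0, 82, 176]) cube([24, 1382, 196]);
translate([1985, 82, 176]) cube([24, 1382, 196]);
translate([206, 0, 372]) cube([67, 1546, 16]);
translate([397, 0, 372]) cube([67, 1546, 16]);
translate([588, 0, 372]) cube([67, 1546, 16]);
translate([779, 0, 372]) cube([67, 1546, 16]);
translate([970, 0, 372]) cube([67, 1546, 16]);
translate([1161, 0, 372]) cube([67, 1546, 16]);
translate([1352, 0, 372]) cube([67, 1546, 16]);
translate([1543, 0, 372]) cube([67, 1546, 16]);
translate([1734, 0, 372]) cube([67, 1546, 16]);


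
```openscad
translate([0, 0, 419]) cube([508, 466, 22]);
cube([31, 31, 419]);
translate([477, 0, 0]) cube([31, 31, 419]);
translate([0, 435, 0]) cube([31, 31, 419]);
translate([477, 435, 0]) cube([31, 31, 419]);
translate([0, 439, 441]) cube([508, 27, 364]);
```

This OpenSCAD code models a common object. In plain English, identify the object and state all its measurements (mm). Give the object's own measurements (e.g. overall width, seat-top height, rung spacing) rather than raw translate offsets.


A chair. The seat is a 508×466×22 mm slab with its top at z = 441 mm, on four 31×31 mm corner legs (flush with the seat edges, standing on z = 0). A flat backrest 27 mm thick, 364 mm tall, spans the full seat width and rises from the seat top along its +y edge, rear face flush with the rear of the seat.


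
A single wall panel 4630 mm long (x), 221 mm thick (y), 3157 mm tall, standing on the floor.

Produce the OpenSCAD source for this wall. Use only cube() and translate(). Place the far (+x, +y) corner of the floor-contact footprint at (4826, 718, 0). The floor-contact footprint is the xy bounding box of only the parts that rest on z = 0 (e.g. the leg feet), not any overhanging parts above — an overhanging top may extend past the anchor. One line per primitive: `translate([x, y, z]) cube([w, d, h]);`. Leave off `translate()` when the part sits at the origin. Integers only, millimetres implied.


translate([196, 497, 0]) cube([4630, 221, 3157]);


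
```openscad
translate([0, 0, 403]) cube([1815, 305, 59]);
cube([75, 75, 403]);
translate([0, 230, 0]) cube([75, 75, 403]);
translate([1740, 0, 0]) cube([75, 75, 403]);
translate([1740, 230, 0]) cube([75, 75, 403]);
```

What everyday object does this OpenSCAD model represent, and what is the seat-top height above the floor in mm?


A bench. The seat-top height is 462 mm.

A long slab on four corner posts — a bench. The slab sits at z = 403 with thickness 59, so the top is 403 + 59 = 462 mm.


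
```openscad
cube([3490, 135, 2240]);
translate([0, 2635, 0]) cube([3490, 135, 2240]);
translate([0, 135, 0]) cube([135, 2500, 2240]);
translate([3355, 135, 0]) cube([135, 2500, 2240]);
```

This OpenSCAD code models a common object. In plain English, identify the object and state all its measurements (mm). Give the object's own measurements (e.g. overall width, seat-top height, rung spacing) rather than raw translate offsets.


The wall frame of a small rectangular building: four walls, each 2240 mm tall and 135 mm thick, enclosing a footprint 3490 mm (x) by 2770 mm (y) outside-to-outside, with no floor or roof. The front and back walls (the −y and +y sides) span the full width; the two side walls fit between them.


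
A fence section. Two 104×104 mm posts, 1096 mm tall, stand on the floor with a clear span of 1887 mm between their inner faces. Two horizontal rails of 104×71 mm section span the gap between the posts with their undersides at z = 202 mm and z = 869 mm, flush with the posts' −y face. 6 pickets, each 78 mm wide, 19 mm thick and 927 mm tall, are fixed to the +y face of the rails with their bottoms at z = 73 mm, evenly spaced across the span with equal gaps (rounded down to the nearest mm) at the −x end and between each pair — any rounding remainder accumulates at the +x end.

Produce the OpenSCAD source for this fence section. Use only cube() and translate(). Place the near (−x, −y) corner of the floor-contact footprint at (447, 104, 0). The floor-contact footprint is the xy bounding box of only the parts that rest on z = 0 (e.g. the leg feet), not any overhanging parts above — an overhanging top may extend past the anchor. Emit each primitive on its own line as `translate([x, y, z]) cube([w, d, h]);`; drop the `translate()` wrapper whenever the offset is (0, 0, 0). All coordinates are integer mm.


translate([447, 104, 0]) cube([104, 104, 1096]);
translate([2438, 104, 0]) cube([104, 104, 1096]);
translate([551, 104, 202]) cube([1887, 104, 71]);
translate([551, 104, 869]) cube([1887, 104, 71]);
translate([753, 208, 73]) cube([78, 19, 927]);
translate([1033, 208, 73]) cube([78, 19, 927]);
translate([1313, 208, 73]) cube([78, 19, 927]);
translate([1593, 208, 73]) cube([78, 19, 927]);
translate([1873, 208, 73]) cube([78, 19, 927]);
translate([2153, 208, 73]) cube([78, 19, 927]);


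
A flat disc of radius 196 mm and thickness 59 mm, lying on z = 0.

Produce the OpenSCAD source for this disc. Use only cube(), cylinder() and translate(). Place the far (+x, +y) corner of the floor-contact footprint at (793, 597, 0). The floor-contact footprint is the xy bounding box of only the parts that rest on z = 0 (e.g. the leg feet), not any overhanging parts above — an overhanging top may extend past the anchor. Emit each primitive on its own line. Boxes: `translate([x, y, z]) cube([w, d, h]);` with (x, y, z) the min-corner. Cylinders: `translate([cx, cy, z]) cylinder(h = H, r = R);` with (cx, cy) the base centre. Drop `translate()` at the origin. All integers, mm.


translate([597, 401, 0]) cylinder(h = 59, r = 196);


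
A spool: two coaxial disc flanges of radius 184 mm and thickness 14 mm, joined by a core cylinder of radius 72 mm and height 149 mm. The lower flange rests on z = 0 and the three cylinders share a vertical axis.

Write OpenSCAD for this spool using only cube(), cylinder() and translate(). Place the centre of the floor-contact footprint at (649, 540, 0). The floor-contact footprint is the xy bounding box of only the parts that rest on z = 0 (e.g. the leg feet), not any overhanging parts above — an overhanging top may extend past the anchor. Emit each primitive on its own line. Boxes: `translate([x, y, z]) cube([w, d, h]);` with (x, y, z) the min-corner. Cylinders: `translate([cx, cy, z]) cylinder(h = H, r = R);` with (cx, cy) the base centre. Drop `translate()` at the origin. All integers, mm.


translate([649, 540, 0]) cylinder(h = 14, r = 184);
translate([649, 540, 14]) cylinder(h = 149, r = 72);
translate([649, 540, 163]) cylinder(h = 14, r = 184);


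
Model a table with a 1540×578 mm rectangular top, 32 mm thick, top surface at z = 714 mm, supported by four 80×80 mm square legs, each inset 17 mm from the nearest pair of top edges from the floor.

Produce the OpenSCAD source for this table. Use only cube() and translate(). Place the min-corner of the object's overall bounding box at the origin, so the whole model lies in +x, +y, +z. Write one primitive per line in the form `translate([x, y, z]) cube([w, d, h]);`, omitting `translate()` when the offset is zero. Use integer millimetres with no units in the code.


translate([0, 0, 682]) cube([1540, 578, 32]);
translate([17, 17, 0]) cube([80, 80, 682]);
translate([1443, 17, 0]) cube([80, 80, 682]);
translate([17, 481, 0]) cube([80, 80, 682]);
translate([1443, 481, 0]) cube([80, 80, 682]);


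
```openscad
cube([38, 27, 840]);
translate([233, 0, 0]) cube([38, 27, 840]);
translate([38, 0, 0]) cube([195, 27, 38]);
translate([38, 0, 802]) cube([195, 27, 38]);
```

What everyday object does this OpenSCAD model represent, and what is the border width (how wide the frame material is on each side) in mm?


A picture frame. The border width is 38 mm.

Four thin pieces enclosing a rectangular opening — a picture frame. The two full-height stiles are 840 mm tall; the top rail sits at z = 802 and is 38 mm tall, so the border above the opening is 840 − 802 = 38 mm, matching the stile x-width.


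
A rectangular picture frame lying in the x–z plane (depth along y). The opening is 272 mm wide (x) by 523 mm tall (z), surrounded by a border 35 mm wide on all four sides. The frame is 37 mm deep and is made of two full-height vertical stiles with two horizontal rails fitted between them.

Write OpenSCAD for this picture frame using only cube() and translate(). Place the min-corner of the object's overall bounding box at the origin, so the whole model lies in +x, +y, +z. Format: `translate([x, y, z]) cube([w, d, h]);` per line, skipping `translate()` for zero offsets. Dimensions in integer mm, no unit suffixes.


cube([35, 37, 593]);
translate([307, 0, 0]) cube([35, 37, 593]);
translate([35, 0, 0]) cube([272, 37, 35]);
translate([35, 0, 558]) cube([272, 37, 35]);


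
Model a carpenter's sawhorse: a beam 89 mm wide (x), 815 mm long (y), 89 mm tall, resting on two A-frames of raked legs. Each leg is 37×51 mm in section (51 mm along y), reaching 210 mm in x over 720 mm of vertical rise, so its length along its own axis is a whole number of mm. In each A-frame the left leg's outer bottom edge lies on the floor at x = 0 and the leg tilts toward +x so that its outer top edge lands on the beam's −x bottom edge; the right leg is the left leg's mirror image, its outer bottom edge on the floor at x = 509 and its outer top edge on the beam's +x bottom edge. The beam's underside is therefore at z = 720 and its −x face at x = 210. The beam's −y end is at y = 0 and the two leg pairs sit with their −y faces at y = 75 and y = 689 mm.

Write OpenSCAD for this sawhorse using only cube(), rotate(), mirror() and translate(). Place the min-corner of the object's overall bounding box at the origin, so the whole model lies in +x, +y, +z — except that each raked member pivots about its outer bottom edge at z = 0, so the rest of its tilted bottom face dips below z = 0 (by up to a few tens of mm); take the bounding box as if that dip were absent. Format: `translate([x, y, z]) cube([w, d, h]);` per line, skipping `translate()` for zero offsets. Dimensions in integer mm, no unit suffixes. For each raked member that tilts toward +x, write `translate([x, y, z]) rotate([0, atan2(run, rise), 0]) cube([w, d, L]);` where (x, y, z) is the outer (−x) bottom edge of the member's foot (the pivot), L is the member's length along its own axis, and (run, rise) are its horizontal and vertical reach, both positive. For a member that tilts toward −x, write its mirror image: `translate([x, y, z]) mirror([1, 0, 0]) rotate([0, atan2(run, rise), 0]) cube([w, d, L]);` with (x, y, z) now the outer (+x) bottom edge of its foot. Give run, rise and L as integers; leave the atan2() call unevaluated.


translate([210, 0, 720]) cube([89, 815, 89]);
translate([0, 75, 0]) rotate([0, atan2(210, 720), 0]) cube([37, 51, 750]);
translate([509, 75, 0]) mirror([1, 0, 0]) rotate([0, atan2(210, 720), 0]) cube([37, 51, 750]);
translate([0, 689, 0]) rotate([0, atan2(210, 720), 0]) cube([37, 51, 750]);
translate([509, 689, 0]) mirror([1, 0, 0]) rotate([0, atan2(210, 720), 0]) cube([37, 51, 750]);


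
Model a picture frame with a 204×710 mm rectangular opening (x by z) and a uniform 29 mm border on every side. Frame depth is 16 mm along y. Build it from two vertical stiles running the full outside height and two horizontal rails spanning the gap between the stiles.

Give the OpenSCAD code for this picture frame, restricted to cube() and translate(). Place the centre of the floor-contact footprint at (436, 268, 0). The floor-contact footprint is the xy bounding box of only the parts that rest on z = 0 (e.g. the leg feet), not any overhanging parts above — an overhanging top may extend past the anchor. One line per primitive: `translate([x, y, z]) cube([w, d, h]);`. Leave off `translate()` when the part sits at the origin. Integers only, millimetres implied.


translate([305, 260, 0]) cube([29, 16, 768]);
translate([538, 260, 0]) cube([29, 16, 768]);
translate([334, 260, 0]) cube([204, 16, 29]);
translate([334, 260, 739]) cube([204, 16, 29]);


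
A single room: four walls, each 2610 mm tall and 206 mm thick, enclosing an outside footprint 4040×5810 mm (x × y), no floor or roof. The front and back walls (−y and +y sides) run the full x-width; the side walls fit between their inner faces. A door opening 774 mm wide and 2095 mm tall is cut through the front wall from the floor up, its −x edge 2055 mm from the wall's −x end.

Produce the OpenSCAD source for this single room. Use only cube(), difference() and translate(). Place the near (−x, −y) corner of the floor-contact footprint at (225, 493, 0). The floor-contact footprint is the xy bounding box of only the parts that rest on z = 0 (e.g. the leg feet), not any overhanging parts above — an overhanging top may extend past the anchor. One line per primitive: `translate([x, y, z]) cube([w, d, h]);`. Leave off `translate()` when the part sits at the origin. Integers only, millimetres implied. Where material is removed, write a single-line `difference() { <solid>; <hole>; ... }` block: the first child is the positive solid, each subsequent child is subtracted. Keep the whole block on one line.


difference() { translate([225, 493, 0]) cube([4040, 206, 2610]); translate([2280, 493, 0]) cube([774, 206, 2095]); }
translate([225, 6097, 0]) cube([4040, 206, 2610]);
translate([225, 699, 0]) cube([206, 5398, 2610]);
translate([4059, 699, 0]) cube([206, 5398, 2610]);


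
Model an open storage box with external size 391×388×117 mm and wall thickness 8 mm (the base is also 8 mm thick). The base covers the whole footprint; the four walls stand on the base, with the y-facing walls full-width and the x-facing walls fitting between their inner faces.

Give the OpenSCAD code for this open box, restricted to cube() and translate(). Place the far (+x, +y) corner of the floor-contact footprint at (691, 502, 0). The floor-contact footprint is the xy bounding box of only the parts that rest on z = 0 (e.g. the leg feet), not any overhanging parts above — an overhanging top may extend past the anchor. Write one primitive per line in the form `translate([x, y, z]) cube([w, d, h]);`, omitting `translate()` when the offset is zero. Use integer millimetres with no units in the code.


translate([300, 114, 0]) cube([391, 388, 8]);
translate([300, 114, 8]) cube([391, 8, 109]);
translate([300, 494, 8]) cube([391, 8, 109]);
translate([300, 122, 8]) cube([8, 372, 109]);
translate([683, 122, 8]) cube([8, 372, 109]);


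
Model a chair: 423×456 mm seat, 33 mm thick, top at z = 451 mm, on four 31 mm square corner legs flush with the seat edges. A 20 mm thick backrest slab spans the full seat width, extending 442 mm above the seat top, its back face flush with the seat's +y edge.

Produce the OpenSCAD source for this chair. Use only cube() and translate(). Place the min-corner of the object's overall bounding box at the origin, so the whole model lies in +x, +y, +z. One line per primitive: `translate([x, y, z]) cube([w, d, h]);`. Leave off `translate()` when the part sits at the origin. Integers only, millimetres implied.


// leg_h = 451 - 33 = 418
translate([0, 0, 418]) cube([423, 456, 33]);
cube([31, 31, 418]);
translate([392, 0, 0]) cube([31, 31, 418]);
translate([0, 425, 0]) cube([31, 31, 418]);
translate([392, 425, 0]) cube([31, 31, 418]);
translate([0, 436, 451]) cube([423, 20, 442]);


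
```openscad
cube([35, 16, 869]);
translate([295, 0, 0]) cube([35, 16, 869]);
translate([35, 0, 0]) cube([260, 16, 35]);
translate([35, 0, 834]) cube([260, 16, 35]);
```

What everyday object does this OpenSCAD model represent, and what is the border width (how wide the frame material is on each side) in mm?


A picture frame. The border width is 35 mm.

Four thin pieces enclosing a rectangular opening — a picture frame. The two full-height stiles are 869 mm tall; the top rail sits at z = 834 and is 35 mm tall, so the border above the opening is 869 − 834 = 35 mm, matching the stile x-width.


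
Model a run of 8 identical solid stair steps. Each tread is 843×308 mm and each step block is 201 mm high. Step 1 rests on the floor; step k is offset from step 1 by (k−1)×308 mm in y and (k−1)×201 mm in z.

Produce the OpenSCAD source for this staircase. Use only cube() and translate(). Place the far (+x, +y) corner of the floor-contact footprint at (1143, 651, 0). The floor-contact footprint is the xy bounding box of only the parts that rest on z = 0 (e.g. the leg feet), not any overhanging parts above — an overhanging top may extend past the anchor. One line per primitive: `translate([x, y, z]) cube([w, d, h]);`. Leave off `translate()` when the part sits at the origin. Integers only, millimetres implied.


translate([300, 343, 0]) cube([843, 308, 201]);
translate([300, 651, 201]) cube([843, 308, 201]);
translate([300, 959, 402]) cube([843, 308, 201]);
translate([300, 1267, 603]) cube([843, 308, 201]);
translate([300, 1575, 804]) cube([843, 308, 201]);
translate([300, 1883, 1005]) cube([843, 308, 201]);
translate([300, 2191, 1206]) cube([843, 308, 201]);
translate([300, 2499, 1407]) cube([843, 308, 201]);


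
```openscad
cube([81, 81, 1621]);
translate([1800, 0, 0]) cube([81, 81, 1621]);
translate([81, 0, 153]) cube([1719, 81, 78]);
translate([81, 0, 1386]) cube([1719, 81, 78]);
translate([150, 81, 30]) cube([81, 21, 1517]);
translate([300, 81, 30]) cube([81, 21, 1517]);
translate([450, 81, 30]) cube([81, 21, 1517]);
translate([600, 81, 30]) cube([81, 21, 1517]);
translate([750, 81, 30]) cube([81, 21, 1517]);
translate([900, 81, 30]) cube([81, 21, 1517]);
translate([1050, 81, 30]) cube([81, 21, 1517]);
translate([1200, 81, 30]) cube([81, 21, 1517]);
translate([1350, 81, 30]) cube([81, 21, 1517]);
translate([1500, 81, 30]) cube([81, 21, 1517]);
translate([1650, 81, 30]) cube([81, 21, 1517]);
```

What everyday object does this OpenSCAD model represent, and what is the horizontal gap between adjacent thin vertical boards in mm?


A fence section. The picket gap is 69 mm.

Two posts, two rails, 11 pickets — a fence section. Span 1719 mm holds 11 pickets of 81 mm with 12 equal gaps: ⌊(1719 − 11·81) / 12⌋ = 69 mm.


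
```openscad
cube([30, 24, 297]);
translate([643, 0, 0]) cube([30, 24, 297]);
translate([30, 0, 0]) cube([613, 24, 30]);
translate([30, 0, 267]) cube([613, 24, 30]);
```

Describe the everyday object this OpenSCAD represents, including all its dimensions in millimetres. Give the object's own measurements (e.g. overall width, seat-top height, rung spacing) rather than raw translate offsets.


A rectangular picture frame lying in the x–z plane (depth along y). The opening is 613 mm wide (x) by 237 mm tall (z), surrounded by a border 30 mm wide on all four sides. The frame is 24 mm deep and is made of two full-height vertical stiles with two horizontal rails fitted between them.


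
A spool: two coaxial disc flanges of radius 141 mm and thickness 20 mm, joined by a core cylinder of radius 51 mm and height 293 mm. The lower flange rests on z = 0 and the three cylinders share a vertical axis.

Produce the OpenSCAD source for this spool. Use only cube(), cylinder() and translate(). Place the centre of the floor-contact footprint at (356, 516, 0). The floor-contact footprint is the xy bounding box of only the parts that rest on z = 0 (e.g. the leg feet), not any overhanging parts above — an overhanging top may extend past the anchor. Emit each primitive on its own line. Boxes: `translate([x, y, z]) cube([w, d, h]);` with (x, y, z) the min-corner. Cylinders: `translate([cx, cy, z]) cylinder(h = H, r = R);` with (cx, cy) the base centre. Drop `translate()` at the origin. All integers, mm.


translate([356, 516, 0]) cylinder(h = 20, r = 141);
translate([356, 516, 20]) cylinder(h = 293, r = 51);
translate([356, 516, 313]) cylinder(h = 20, r = 141);


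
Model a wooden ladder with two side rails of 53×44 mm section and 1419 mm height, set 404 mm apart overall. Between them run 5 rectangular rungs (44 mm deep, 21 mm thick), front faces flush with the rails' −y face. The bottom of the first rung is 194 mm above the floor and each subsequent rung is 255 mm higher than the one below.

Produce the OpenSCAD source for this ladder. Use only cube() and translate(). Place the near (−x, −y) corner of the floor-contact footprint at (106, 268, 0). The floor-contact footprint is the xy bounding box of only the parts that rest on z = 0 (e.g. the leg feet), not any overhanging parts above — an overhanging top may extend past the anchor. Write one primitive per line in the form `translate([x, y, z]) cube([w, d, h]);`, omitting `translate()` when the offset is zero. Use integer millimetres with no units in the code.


translate([106, 268, 0]) cube([53, 44, 1419]);
translate([457, 268, 0]) cube([53, 44, 1419]);
translate([159, 268, 194]) cube([298, 44, 21]);
translate([159, 268, 449]) cube([298, 44, 21]);
translate([159, 268, 704]) cube([298, 44, 21]);
translate([159, 268, 959]) cube([298, 44, 21]);
translate([159, 268, 1214]) cube([298, 44, 21]);


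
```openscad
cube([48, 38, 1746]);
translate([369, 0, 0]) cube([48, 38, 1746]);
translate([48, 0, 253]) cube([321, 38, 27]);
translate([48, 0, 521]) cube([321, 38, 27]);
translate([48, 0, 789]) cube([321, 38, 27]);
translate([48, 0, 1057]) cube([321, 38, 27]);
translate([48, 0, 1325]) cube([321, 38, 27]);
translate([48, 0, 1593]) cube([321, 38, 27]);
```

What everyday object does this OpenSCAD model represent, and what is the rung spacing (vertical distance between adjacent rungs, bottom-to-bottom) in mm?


A ladder. The rung spacing is 268 mm.

Two tall 48×38 posts with 6 short bars between them — a ladder. Adjacent rungs sit at z = 253 and z = 521, so the spacing is 521 − 253 = 268 mm.


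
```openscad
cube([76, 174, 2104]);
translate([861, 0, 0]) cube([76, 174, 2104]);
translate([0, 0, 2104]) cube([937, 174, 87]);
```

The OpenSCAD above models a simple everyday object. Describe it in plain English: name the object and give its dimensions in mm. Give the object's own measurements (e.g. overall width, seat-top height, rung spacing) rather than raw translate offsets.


A door frame. The clear opening is 785 mm wide and 2104 mm high. Two 76 mm wide jambs, 174 mm deep, stand either side of the opening from the floor to the top of the opening. A 87 mm thick head sits across the top of both jambs, spanning the full outside width of the frame.
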